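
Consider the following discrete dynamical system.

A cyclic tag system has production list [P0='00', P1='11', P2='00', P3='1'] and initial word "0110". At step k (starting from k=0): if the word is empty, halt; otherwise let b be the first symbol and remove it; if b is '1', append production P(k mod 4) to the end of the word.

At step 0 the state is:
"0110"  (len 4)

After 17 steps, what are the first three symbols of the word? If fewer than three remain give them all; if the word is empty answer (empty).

(empty)

t=0: "0110"  (len 4)
t=1: "110"  (len 3)
t=2: "1011"  (len 4)
t=3: "01100"  (len 5)
t=4: "1100"  (len 4)
t=5: "10000"  (len 5)
t=6: "000011"  (len 6)
t=7: "00011"  (len 5)
t=8: "0011"  (len 4)
t=9: "011"  (len 3)
t=10: "11"  (len 2)
t=11: "100"  (len 3)
t=12: "001"  (len 3)
t=13: "01"  (len 2)
t=14: "1"  (len 1)
t=15: "00"  (len 2)
t=16: "0"  (len 1)
t=17: (halted — word empty)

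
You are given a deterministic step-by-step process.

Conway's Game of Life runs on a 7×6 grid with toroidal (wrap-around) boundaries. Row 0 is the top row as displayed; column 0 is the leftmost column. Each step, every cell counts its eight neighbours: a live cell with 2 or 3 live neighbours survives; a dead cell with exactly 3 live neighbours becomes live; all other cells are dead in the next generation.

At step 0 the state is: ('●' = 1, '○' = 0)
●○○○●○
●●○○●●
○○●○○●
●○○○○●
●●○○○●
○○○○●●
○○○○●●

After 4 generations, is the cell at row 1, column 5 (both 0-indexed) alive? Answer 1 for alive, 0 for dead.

1

k=0  ●○○○●○
●●○○●●
○○●○○●
●○○○○●
●●○○○●
○○○○●●
○○○○●●
k=1  ○●○●○○
○●○●●○
○○○○○○
○○○○●○
○●○○○○
○○○○○○
●○○●○○
k=2  ●●○●○○
○○○●●○
○○○●●○
○○○○○○
○○○○○○
○○○○○○
○○●○○○
k=3  ○●○●●○
○○○○○●
○○○●●○
○○○○○○
○○○○○○
○○○○○○
○●●○○○
k=4  ●●○●●○
○○●○○●
○○○○●○
○○○○○○
○○○○○○
○○○○○○
○●●●○○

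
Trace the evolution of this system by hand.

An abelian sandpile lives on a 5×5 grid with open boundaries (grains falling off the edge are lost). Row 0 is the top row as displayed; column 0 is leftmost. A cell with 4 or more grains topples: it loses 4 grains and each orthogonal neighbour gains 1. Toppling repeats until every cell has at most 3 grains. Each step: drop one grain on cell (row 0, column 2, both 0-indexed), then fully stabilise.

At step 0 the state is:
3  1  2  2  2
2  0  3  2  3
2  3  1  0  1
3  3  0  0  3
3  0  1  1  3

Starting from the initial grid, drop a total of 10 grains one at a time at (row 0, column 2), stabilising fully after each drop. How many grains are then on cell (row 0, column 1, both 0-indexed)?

1

step 0: 3  1  2  2  2
2  0  3  2  3
2  3  1  0  1
3  3  0  0  3
3  0  1  1  3
step 1: 3  1  3  2  2
2  0  3  2  3
2  3  1  0  1
3  3  0  0  3
3  0  1  1  3
step 2: 3  2  1  3  2
2  1  0  3  3
2  3  2  0  1
3  3  0  0  3
3  0  1  1  3
step 3: 3  2  2  3  2
2  1  0  3  3
2  3  2  0  1
3  3  0  0  3
3  0  1  1  3
step 4: 3  2  3  3  2
2  1  0  3  3
2  3  2  0  1
3  3  0  0  3
3  0  1  1  3
step 5: 3  3  1  2  0
2  1  2  1  1
2  3  2  1  2
3  3  0  0  3
3  0  1  1  3
step 6: 3  3  2  2  0
2  1  2  1  1
2  3  2  1  2
3  3  0  0  3
3  0  1  1  3
step 7: 3  3  3  2  0
2  1  2  1  1
2  3  2  1  2
3  3  0  0  3
3  0  1  1  3
step 8: 0  1  1  3  0
3  2  3  1  1
2  3  2  1  2
3  3  0  0  3
3  0  1  1  3
step 9: 0  1  2  3  0
3  2  3  1  1
2  3  2  1  2
3  3  0  0  3
3  0  1  1  3
step 10: 0  1  3  3  0
3  2  3  1  1
2  3  2  1  2
3  3  0  0  3
3  0  1  1  3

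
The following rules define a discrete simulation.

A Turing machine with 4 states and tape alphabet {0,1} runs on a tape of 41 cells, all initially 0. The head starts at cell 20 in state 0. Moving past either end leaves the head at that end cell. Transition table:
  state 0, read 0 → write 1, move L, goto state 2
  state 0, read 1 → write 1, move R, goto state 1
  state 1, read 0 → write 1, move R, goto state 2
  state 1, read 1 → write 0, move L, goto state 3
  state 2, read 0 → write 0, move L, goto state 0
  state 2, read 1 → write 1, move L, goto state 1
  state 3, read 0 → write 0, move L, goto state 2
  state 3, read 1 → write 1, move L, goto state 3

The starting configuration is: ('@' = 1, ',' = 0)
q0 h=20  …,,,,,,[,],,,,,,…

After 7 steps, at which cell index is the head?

13

t=0: q0 h=20  …,,,,,,[,],,,,,,…
t=1: q2 h=19  …,,,,,,[,]@,,,,,…
t=2: q0 h=18  …,,,,,,[,],@,,,,…
t=3: q2 h=17  …,,,,,,[,]@,@,,,…
t=4: q0 h=16  …,,,,,,[,],@,@,,…
t=5: q2 h=15  …,,,,,,[,]@,@,@,…
t=6: q0 h=14  …,,,,,,[,],@,@,@…
t=7: q2 h=13  …,,,,,,[,]@,@,@,…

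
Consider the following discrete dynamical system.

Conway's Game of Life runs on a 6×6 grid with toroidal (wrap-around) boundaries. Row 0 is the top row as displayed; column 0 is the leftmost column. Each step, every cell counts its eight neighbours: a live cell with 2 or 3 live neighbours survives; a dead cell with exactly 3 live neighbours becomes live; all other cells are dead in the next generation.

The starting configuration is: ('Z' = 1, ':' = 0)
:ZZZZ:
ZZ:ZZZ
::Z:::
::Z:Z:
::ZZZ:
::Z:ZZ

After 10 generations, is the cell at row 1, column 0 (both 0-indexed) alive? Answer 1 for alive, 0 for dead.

[0] :ZZZZ:
ZZ:ZZZ
::Z:::
::Z:Z:
::ZZZ:
::Z:ZZ
[1] ::::::
Z::::Z
Z:Z:::
:ZZ:Z:
:ZZ:::
:::::Z
[2] Z::::Z
ZZ:::Z
Z:ZZ::
Z:::::
ZZZZ::
::::::
[3] :Z:::Z
::Z:Z:
::Z:::
Z::::Z
ZZZ:::
::Z::Z
[4] ZZZZZZ
:ZZZ::
:Z:Z:Z
Z:Z::Z
::Z:::
::Z::Z
[5] :::::Z
::::::
:::Z:Z
Z:ZZZZ
Z:ZZ:Z
:::::Z
[6] ::::::
::::Z:
Z:ZZ:Z
::::::
::Z:::
:::::Z
[7] ::::::
:::ZZZ
:::ZZZ
:ZZZ::
::::::
::::::
[8] ::::Z:
:::Z:Z
Z::::Z
::ZZ::
::Z:::
::::::
[9] ::::Z:
Z::::Z
Z:ZZ:Z
:ZZZ::
::ZZ::
::::::
[10] :::::Z
ZZ:Z::
:::Z:Z
Z:::::
:Z:Z::
:::Z::

1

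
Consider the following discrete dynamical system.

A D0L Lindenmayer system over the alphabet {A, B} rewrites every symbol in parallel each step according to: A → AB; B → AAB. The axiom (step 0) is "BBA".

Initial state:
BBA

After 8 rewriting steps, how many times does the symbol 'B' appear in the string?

step 0: BBA
step 1: AABAABAB
step 2: ABABAABABABAABABAAB
step 3: ABAABABAABABABAABABAABABAABABABAABABAABABABAAB
step 4: ABAABABABAABABAABABABAABABAABABAABABABAABABAABABABAABABAABABABAABABAABABAABABABAABABAABABABAABABAABABAABABABAAB
step 5: ABAABABABAABABAABABAABABABAABABAABABABAABABAABABAABABABAAB…ABAABABAABABABAABABAABABABAABABAABABABAABABAABABAABABABAAB  (len 268)
step 6: ABAABABABAABABAABABAABABABAABABAABABABAABABAABABABAABABAAB…ABAABABAABABABAABABAABABABAABABAABABABAABABAABABAABABABAAB  (len 647)
step 7: ABAABABABAABABAABABAABABABAABABAABABABAABABAABABABAABABAAB…ABAABABAABABABAABABAABABABAABABAABABABAABABAABABAABABABAAB  (len 1562)
step 8: ABAABABABAABABAABABAABABABAABABAABABABAABABAABABABAABABAAB…ABAABABAABABABAABABAABABABAABABAABABABAABABAABABAABABABAAB  (len 3771)

1562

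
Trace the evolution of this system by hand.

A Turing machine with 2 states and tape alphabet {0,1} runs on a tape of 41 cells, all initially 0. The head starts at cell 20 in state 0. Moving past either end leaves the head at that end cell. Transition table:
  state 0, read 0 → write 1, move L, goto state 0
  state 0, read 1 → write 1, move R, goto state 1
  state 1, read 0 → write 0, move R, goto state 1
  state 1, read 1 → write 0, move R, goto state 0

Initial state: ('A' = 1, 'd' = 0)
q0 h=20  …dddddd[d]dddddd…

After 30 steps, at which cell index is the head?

t=0: q0 h=20  …dddddd[d]dddddd…
t=1: q0 h=19  …dddddd[d]Addddd…
t=2: q0 h=18  …dddddd[d]AAdddd…
t=3: q0 h=17  …dddddd[d]AAAddd…
t=4: q0 h=16  …dddddd[d]AAAAdd…
t=5: q0 h=15  …dddddd[d]AAAAAd…
t=6: q0 h=14  …dddddd[d]AAAAAA…
t=7: q0 h=13  …dddddd[d]AAAAAA…
t=8: q0 h=12  …dddddd[d]AAAAAA…
t=9: q0 h=11  …dddddd[d]AAAAAA…
t=10: q0 h=10  …dddddd[d]AAAAAA…
t=11: q0 h= 9  …dddddd[d]AAAAAA…
t=12: q0 h= 8  …dddddd[d]AAAAAA…
t=13: q0 h= 7  …dddddd[d]AAAAAA…
t=14: q0 h= 6  |dddddd[d]AAAAAA…
t=15: q0 h= 5  |ddddd[d]AAAAAA…
t=16: q0 h= 4  |dddd[d]AAAAAA…
t=17: q0 h= 3  |ddd[d]AAAAAA…
t=18: q0 h= 2  |dd[d]AAAAAA…
t=19: q0 h= 1  |d[d]AAAAAA…
t=20: q0 h= 0  |[d]AAAAAA…
t=21: q0 h= 0  |[A]AAAAAA…
t=22: q1 h= 1  |A[A]AAAAAA…
t=23: q0 h= 2  |Ad[A]AAAAAA…
t=24: q1 h= 3  |AdA[A]AAAAAA…
t=25: q0 h= 4  |AdAd[A]AAAAAA…
t=26: q1 h= 5  |AdAdA[A]AAAAAA…
t=27: q0 h= 6  |AdAdAd[A]AAAAAA…
t=28: q1 h= 7  …dAdAdA[A]AAAAAA…
t=29: q0 h= 8  …AdAdAd[A]AAAAAA…
t=30: q1 h= 9  …dAdAdA[A]AAAAAA…

9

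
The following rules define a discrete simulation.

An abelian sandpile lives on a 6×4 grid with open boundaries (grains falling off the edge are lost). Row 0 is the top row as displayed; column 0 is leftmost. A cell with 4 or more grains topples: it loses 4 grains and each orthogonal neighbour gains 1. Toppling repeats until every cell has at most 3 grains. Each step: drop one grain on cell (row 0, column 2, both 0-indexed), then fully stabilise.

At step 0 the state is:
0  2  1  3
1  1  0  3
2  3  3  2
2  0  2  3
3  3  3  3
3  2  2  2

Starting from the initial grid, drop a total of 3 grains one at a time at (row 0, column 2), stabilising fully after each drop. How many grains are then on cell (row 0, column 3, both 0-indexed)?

1

gen 0: 0  2  1  3
1  1  0  3
2  3  3  2
2  0  2  3
3  3  3  3
3  2  2  2
gen 1: 0  2  2  3
1  1  0  3
2  3  3  2
2  0  2  3
3  3  3  3
3  2  2  2
gen 2: 0  2  3  3
1  1  0  3
2  3  3  2
2  0  2  3
3  3  3  3
3  2  2  2
gen 3: 0  3  1  1
1  1  2  0
2  3  3  3
2  0  2  3
3  3  3  3
3  2  2  2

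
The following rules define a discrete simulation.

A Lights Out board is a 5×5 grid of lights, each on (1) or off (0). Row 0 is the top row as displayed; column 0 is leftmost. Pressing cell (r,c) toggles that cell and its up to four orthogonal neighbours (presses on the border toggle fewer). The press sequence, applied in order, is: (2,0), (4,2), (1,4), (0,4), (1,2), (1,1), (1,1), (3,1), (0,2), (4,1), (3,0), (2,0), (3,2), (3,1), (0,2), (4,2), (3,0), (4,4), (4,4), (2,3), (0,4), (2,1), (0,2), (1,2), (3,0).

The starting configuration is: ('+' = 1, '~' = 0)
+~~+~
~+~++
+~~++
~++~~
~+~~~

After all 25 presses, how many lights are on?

0) +~~+~
~+~++
+~~++
~++~~
~+~~~
1) +~~+~
++~++
~+~++
+++~~
~+~~~
2) +~~+~
++~++
~+~++
++~~~
~~++~
3) +~~++
++~~~
~+~+~
++~~~
~~++~
4) +~~~~
++~~+
~+~+~
++~~~
~~++~
5) +~+~~
+~+++
~+++~
++~~~
~~++~
6) +++~~
~+~++
~~++~
++~~~
~~++~
7) +~+~~
+~+++
~+++~
++~~~
~~++~
8) +~+~~
+~+++
~~++~
~~+~~
~+++~
9) ++~+~
+~~++
~~++~
~~+~~
~+++~
10) ++~+~
+~~++
~~++~
~++~~
+~~+~
11) ++~+~
+~~++
+~++~
+~+~~
~~~+~
12) ++~+~
~~~++
~+++~
~~+~~
~~~+~
13) ++~+~
~~~++
~+~+~
~+~+~
~~++~
14) ++~+~
~~~++
~~~+~
+~++~
~+++~
15) +~+~~
~~+++
~~~+~
+~++~
~+++~
16) +~+~~
~~+++
~~~+~
+~~+~
~~~~~
17) +~+~~
~~+++
+~~+~
~+~+~
+~~~~
18) +~+~~
~~+++
+~~+~
~+~++
+~~++
19) +~+~~
~~+++
+~~+~
~+~+~
+~~~~
20) +~+~~
~~+~+
+~+~+
~+~~~
+~~~~
21) +~+++
~~+~~
+~+~+
~+~~~
+~~~~
22) +~+++
~++~~
~+~~+
~~~~~
+~~~~
23) ++~~+
~+~~~
~+~~+
~~~~~
+~~~~
24) +++~+
~~++~
~++~+
~~~~~
+~~~~
25) +++~+
~~++~
+++~+
++~~~
~~~~~

12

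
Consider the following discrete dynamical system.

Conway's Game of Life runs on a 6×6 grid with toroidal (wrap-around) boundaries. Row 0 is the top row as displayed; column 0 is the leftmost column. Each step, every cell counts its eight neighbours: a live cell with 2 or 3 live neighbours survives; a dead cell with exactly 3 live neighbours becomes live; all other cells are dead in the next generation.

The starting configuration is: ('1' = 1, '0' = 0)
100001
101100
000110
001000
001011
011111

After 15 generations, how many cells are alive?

16

k=0  100001
101100
000110
001000
001011
011111
k=1  000000
111100
010010
001001
100001
011000
k=2  100100
111100
000011
010011
101001
110000
k=3  000101
111100
000000
010100
001010
001000
k=4  100110
111110
100100
001100
011000
001010
k=5  100000
100000
100001
000100
010000
001011
k=6  110000
110000
100001
100000
001110
110001
k=7  001000
000000
000001
110110
001110
000111
k=8  000110
000000
100011
110000
110000
000001
k=9  000010
000100
110001
000000
010001
100011
k=10  000110
100011
100000
010001
000011
100010
k=11  100100
100110
010010
000011
000010
000000
k=12  000111
111110
100000
000111
000011
000000
k=13  110001
111000
100000
100100
000101
000100
k=14  000001
001000
101001
100011
001100
001001
k=15  000000
110001
100110
101010
111100
001110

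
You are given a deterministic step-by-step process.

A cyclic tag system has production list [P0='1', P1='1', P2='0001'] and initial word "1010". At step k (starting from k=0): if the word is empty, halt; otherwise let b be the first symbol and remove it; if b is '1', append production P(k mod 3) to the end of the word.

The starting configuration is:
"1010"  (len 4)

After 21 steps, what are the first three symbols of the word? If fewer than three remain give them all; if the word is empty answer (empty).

gen 0: "1010"  (len 4)
gen 1: "0101"  (len 4)
gen 2: "101"  (len 3)
gen 3: "010001"  (len 6)
gen 4: "10001"  (len 5)
gen 5: "00011"  (len 5)
gen 6: "0011"  (len 4)
gen 7: "011"  (len 3)
gen 8: "11"  (len 2)
gen 9: "10001"  (len 5)
gen 10: "00011"  (len 5)
gen 11: "0011"  (len 4)
gen 12: "011"  (len 3)
gen 13: "11"  (len 2)
gen 14: "11"  (len 2)
gen 15: "10001"  (len 5)
gen 16: "00011"  (len 5)
gen 17: "0011"  (len 4)
gen 18: "011"  (len 3)
gen 19: "11"  (len 2)
gen 20: "11"  (len 2)
gen 21: "10001"  (len 5)

100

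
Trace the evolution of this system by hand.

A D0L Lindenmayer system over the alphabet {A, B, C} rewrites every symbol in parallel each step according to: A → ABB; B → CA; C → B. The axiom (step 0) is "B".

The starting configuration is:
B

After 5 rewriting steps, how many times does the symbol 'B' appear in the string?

[0] B
[1] CA
[2] BABB
[3] CAABBCACA
[4] BABBABBCACABABBBABB
[5] CAABBCACAABBCACABABBBABBCAABBCACACAABBCACA

14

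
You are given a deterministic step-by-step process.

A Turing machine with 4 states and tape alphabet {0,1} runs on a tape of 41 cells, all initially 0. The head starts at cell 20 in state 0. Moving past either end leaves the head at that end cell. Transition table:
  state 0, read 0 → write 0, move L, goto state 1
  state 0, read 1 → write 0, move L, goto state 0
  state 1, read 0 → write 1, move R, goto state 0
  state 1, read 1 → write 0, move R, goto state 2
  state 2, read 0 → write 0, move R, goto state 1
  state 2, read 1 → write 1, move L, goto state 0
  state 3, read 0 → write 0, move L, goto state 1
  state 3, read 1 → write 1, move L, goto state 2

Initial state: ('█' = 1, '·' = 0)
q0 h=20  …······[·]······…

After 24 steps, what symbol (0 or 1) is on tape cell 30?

0

step 0: q0 h=20  …······[·]······…
step 1: q1 h=19  …······[·]······…
step 2: q0 h=20  …·····█[·]······…
step 3: q1 h=19  …······[█]······…
step 4: q2 h=20  …······[·]······…
step 5: q1 h=21  …······[·]······…
step 6: q0 h=22  …·····█[·]······…
step 7: q1 h=21  …······[█]······…
step 8: q2 h=22  …······[·]······…
step 9: q1 h=23  …······[·]······…
step 10: q0 h=24  …·····█[·]······…
step 11: q1 h=23  …······[█]······…
step 12: q2 h=24  …······[·]······…
step 13: q1 h=25  …······[·]······…
step 14: q0 h=26  …·····█[·]······…
step 15: q1 h=25  …······[█]······…
step 16: q2 h=26  …······[·]······…
step 17: q1 h=27  …······[·]······…
step 18: q0 h=28  …·····█[·]······…
step 19: q1 h=27  …······[█]······…
step 20: q2 h=28  …······[·]······…
step 21: q1 h=29  …······[·]······…
step 22: q0 h=30  …·····█[·]······…
step 23: q1 h=29  …······[█]······…
step 24: q2 h=30  …······[·]······…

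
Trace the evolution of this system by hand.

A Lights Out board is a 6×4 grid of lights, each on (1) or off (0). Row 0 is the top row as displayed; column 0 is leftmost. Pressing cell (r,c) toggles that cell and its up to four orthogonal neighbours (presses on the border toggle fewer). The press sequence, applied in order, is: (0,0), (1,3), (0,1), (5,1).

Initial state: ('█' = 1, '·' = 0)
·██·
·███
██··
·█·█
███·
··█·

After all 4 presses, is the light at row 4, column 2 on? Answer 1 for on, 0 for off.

1

[0] ·██·
·███
██··
·█·█
███·
··█·
[1] █·█·
████
██··
·█·█
███·
··█·
[2] █·██
██··
██·█
·█·█
███·
··█·
[3] ·█·█
█···
██·█
·█·█
███·
··█·
[4] ·█·█
█···
██·█
·█·█
█·█·
██··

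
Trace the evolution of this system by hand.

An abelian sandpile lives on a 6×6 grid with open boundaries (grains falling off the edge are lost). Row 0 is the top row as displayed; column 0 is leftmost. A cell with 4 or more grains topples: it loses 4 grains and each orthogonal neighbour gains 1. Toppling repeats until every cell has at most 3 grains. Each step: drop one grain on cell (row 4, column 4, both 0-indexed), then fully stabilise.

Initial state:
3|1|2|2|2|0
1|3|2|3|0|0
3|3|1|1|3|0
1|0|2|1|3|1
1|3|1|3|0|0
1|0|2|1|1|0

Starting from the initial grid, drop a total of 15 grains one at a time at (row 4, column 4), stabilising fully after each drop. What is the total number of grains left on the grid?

62

0) 3|1|2|2|2|0
1|3|2|3|0|0
3|3|1|1|3|0
1|0|2|1|3|1
1|3|1|3|0|0
1|0|2|1|1|0
1) 3|1|2|2|2|0
1|3|2|3|0|0
3|3|1|1|3|0
1|0|2|1|3|1
1|3|1|3|1|0
1|0|2|1|1|0
2) 3|1|2|2|2|0
1|3|2|3|0|0
3|3|1|1|3|0
1|0|2|1|3|1
1|3|1|3|2|0
1|0|2|1|1|0
3) 3|1|2|2|2|0
1|3|2|3|0|0
3|3|1|1|3|0
1|0|2|1|3|1
1|3|1|3|3|0
1|0|2|1|1|0
4) 3|1|2|2|2|0
1|3|2|3|1|0
3|3|1|2|0|1
1|0|2|3|1|2
1|3|2|0|2|1
1|0|2|2|2|0
5) 3|1|2|2|2|0
1|3|2|3|1|0
3|3|1|2|0|1
1|0|2|3|1|2
1|3|2|0|3|1
1|0|2|2|2|0
6) 3|1|2|2|2|0
1|3|2|3|1|0
3|3|1|2|0|1
1|0|2|3|2|2
1|3|2|1|0|2
1|0|2|2|3|0
7) 3|1|2|2|2|0
1|3|2|3|1|0
3|3|1|2|0|1
1|0|2|3|2|2
1|3|2|1|1|2
1|0|2|2|3|0
8) 3|1|2|2|2|0
1|3|2|3|1|0
3|3|1|2|0|1
1|0|2|3|2|2
1|3|2|1|2|2
1|0|2|2|3|0
9) 3|1|2|2|2|0
1|3|2|3|1|0
3|3|1|2|0|1
1|0|2|3|2|2
1|3|2|1|3|2
1|0|2|2|3|0
10) 3|1|2|2|2|0
1|3|2|3|1|0
3|3|1|2|0|1
1|0|2|3|3|2
1|3|2|2|1|3
1|0|2|3|0|1
11) 3|1|2|2|2|0
1|3|2|3|1|0
3|3|1|2|0|1
1|0|2|3|3|2
1|3|2|2|2|3
1|0|2|3|0|1
12) 3|1|2|2|2|0
1|3|2|3|1|0
3|3|1|2|0|1
1|0|2|3|3|2
1|3|2|2|3|3
1|0|2|3|0|1
13) 3|1|2|2|2|0
1|3|2|3|1|0
3|3|1|3|1|2
1|0|3|1|2|0
1|3|3|1|3|1
1|0|3|0|2|2
14) 3|1|2|2|2|0
1|3|2|3|1|0
3|3|1|3|1|2
1|0|3|1|3|0
1|3|3|2|0|2
1|0|3|0|3|2
15) 3|1|2|2|2|0
1|3|2|3|1|0
3|3|1|3|1|2
1|0|3|1|3|0
1|3|3|2|1|2
1|0|3|0|3|2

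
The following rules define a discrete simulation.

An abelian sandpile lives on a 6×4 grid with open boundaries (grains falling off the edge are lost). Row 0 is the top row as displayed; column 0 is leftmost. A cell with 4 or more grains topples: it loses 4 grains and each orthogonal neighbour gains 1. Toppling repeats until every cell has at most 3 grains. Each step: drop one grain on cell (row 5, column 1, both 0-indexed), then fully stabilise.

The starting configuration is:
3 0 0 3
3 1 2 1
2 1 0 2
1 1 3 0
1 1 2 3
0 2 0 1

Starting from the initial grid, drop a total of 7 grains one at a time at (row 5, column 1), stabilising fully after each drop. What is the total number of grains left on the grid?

0) 3 0 0 3
3 1 2 1
2 1 0 2
1 1 3 0
1 1 2 3
0 2 0 1
1) 3 0 0 3
3 1 2 1
2 1 0 2
1 1 3 0
1 1 2 3
0 3 0 1
2) 3 0 0 3
3 1 2 1
2 1 0 2
1 1 3 0
1 2 2 3
1 0 1 1
3) 3 0 0 3
3 1 2 1
2 1 0 2
1 1 3 0
1 2 2 3
1 1 1 1
4) 3 0 0 3
3 1 2 1
2 1 0 2
1 1 3 0
1 2 2 3
1 2 1 1
5) 3 0 0 3
3 1 2 1
2 1 0 2
1 1 3 0
1 2 2 3
1 3 1 1
6) 3 0 0 3
3 1 2 1
2 1 0 2
1 1 3 0
1 3 2 3
2 0 2 1
7) 3 0 0 3
3 1 2 1
2 1 0 2
1 1 3 0
1 3 2 3
2 1 2 1

38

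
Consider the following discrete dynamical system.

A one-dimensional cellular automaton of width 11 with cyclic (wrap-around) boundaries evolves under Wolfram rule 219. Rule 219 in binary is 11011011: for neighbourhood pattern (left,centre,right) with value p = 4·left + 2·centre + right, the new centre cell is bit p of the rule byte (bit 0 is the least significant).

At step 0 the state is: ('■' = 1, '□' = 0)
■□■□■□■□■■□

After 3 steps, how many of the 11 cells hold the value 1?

11

step 0: ■□■□■□■□■■□
step 1: □□□□□□□□■■□
step 2: ■■■■■■■■■■■
step 3: ■■■■■■■■■■■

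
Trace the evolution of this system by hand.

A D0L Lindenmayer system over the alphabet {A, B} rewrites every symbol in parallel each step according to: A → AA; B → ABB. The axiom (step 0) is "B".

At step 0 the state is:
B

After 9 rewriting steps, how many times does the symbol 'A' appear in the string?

2304

0) B
1) ABB
2) AAABBABB
3) AAAAAAABBABBAAABBABB
4) AAAAAAAAAAAAAAABBABBAAABBABBAAAAAAABBABBAAABBABB
5) AAAAAAAAAAAAAAAAAAAAAAAAAAAAAAABBABBAAABBABBAAAAAAABBABBAAABBABBAAAAAAAAAAAAAAABBABBAAABBABBAAAAAAABBABBAAABBABB
6) AAAAAAAAAAAAAAAAAAAAAAAAAAAAAAAAAAAAAAAAAAAAAAAAAAAAAAAAAA…BBAAABBABBAAAAAAAAAAAAAAABBABBAAABBABBAAAAAAABBABBAAABBABB  (len 256)
7) AAAAAAAAAAAAAAAAAAAAAAAAAAAAAAAAAAAAAAAAAAAAAAAAAAAAAAAAAA…BBAAABBABBAAAAAAAAAAAAAAABBABBAAABBABBAAAAAAABBABBAAABBABB  (len 576)
8) AAAAAAAAAAAAAAAAAAAAAAAAAAAAAAAAAAAAAAAAAAAAAAAAAAAAAAAAAA…BBAAABBABBAAAAAAAAAAAAAAABBABBAAABBABBAAAAAAABBABBAAABBABB  (len 1280)
9) AAAAAAAAAAAAAAAAAAAAAAAAAAAAAAAAAAAAAAAAAAAAAAAAAAAAAAAAAA…BBAAABBABBAAAAAAAAAAAAAAABBABBAAABBABBAAAAAAABBABBAAABBABB  (len 2816)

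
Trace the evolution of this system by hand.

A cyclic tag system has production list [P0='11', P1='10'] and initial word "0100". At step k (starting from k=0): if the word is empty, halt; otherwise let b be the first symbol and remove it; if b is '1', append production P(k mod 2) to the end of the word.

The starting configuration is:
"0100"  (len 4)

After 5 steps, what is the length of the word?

0) "0100"  (len 4)
1) "100"  (len 3)
2) "0010"  (len 4)
3) "010"  (len 3)
4) "10"  (len 2)
5) "011"  (len 3)

3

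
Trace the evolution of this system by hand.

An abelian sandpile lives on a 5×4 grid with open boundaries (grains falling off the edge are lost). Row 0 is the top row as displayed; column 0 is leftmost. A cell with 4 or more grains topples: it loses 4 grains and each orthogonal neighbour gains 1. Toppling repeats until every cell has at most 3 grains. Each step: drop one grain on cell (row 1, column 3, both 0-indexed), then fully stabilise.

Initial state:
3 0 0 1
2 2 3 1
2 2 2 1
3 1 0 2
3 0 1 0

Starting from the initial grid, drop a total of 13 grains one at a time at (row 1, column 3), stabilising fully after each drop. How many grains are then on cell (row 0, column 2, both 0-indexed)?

3

step 0: 3 0 0 1
2 2 3 1
2 2 2 1
3 1 0 2
3 0 1 0
step 1: 3 0 0 1
2 2 3 2
2 2 2 1
3 1 0 2
3 0 1 0
step 2: 3 0 0 1
2 2 3 3
2 2 2 1
3 1 0 2
3 0 1 0
step 3: 3 0 1 2
2 3 0 1
2 2 3 2
3 1 0 2
3 0 1 0
step 4: 3 0 1 2
2 3 0 2
2 2 3 2
3 1 0 2
3 0 1 0
step 5: 3 0 1 2
2 3 0 3
2 2 3 2
3 1 0 2
3 0 1 0
step 6: 3 0 1 3
2 3 1 0
2 2 3 3
3 1 0 2
3 0 1 0
step 7: 3 0 1 3
2 3 1 1
2 2 3 3
3 1 0 2
3 0 1 0
step 8: 3 0 1 3
2 3 1 2
2 2 3 3
3 1 0 2
3 0 1 0
step 9: 3 0 1 3
2 3 1 3
2 2 3 3
3 1 0 2
3 0 1 0
step 10: 3 0 2 0
2 3 3 2
2 3 0 1
3 1 1 3
3 0 1 0
step 11: 3 0 2 0
2 3 3 3
2 3 0 1
3 1 1 3
3 0 1 0
step 12: 3 1 3 1
3 1 1 1
3 0 2 2
3 2 1 3
3 0 1 0
step 13: 3 1 3 1
3 1 1 2
3 0 2 2
3 2 1 3
3 0 1 0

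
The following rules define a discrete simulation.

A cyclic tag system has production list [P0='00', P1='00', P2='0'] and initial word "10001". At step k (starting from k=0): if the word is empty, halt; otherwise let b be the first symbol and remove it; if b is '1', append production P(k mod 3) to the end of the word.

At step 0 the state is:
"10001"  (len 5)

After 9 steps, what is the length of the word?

0

t=0: "10001"  (len 5)
t=1: "000100"  (len 6)
t=2: "00100"  (len 5)
t=3: "0100"  (len 4)
t=4: "100"  (len 3)
t=5: "0000"  (len 4)
t=6: "000"  (len 3)
t=7: "00"  (len 2)
t=8: "0"  (len 1)
t=9: (halted — word empty)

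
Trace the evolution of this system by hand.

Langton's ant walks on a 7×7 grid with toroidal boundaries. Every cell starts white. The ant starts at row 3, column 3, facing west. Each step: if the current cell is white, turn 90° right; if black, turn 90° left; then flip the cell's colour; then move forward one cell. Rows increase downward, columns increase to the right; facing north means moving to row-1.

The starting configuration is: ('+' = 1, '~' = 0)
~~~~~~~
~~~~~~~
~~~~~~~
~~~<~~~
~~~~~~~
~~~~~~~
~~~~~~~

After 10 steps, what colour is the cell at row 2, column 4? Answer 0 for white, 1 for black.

1

0) ~~~~~~~
~~~~~~~
~~~~~~~
~~~<~~~
~~~~~~~
~~~~~~~
~~~~~~~
1) ~~~~~~~
~~~~~~~
~~~^~~~
~~~+~~~
~~~~~~~
~~~~~~~
~~~~~~~
2) ~~~~~~~
~~~~~~~
~~~+>~~
~~~+~~~
~~~~~~~
~~~~~~~
~~~~~~~
3) ~~~~~~~
~~~~~~~
~~~++~~
~~~+v~~
~~~~~~~
~~~~~~~
~~~~~~~
4) ~~~~~~~
~~~~~~~
~~~++~~
~~~<+~~
~~~~~~~
~~~~~~~
~~~~~~~
5) ~~~~~~~
~~~~~~~
~~~++~~
~~~~+~~
~~~v~~~
~~~~~~~
~~~~~~~
6) ~~~~~~~
~~~~~~~
~~~++~~
~~~~+~~
~~<+~~~
~~~~~~~
~~~~~~~
7) ~~~~~~~
~~~~~~~
~~~++~~
~~^~+~~
~~++~~~
~~~~~~~
~~~~~~~
8) ~~~~~~~
~~~~~~~
~~~++~~
~~+>+~~
~~++~~~
~~~~~~~
~~~~~~~
9) ~~~~~~~
~~~~~~~
~~~++~~
~~+++~~
~~+v~~~
~~~~~~~
~~~~~~~
10) ~~~~~~~
~~~~~~~
~~~++~~
~~+++~~
~~+~>~~
~~~~~~~
~~~~~~~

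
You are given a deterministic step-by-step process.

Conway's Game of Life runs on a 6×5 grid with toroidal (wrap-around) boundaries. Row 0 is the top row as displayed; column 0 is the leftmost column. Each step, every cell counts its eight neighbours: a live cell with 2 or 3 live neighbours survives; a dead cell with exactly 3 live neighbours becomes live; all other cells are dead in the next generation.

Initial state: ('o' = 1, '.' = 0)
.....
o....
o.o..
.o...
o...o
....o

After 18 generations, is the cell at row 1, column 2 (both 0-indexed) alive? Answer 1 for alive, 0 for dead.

k=0  .....
o....
o.o..
.o...
o...o
....o
k=1  .....
.o...
o....
.o..o
o...o
o...o
k=2  o....
.....
oo...
.o..o
.o.o.
o...o
k=3  o...o
oo...
oo...
.o..o
.ooo.
oo..o
k=4  .....
.....
..o.o
...oo
...o.
.....
k=5  .....
.....
....o
..o.o
...oo
.....
k=6  .....
.....
...o.
o...o
...oo
.....
k=7  .....
.....
....o
o....
o..oo
.....
k=8  .....
.....
.....
o..o.
o...o
....o
k=9  .....
.....
.....
o....
o..o.
o...o
k=10  .....
.....
.....
....o
oo...
o...o
k=11  .....
.....
.....
o....
.o...
oo..o
k=12  o....
.....
.....
.....
.o..o
oo...
k=13  oo...
.....
.....
.....
.o...
.o..o
k=14  oo...
.....
.....
.....
o....
.oo..
k=15  ooo..
.....
.....
.....
.o...
..o..
k=16  .oo..
.o...
.....
.....
.....
o.o..
k=17  o.o..
.oo..
.....
.....
.....
..o..
k=18  ..oo.
.oo..
.....
.....
.....
.o...

1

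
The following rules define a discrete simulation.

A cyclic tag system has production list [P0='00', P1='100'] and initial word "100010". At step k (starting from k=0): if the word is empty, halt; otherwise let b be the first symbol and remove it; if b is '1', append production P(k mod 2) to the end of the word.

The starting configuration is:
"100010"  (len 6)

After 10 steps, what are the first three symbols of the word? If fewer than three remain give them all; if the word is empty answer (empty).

(empty)

step 0: "100010"  (len 6)
step 1: "0001000"  (len 7)
step 2: "001000"  (len 6)
step 3: "01000"  (len 5)
step 4: "1000"  (len 4)
step 5: "00000"  (len 5)
step 6: "0000"  (len 4)
step 7: "000"  (len 3)
step 8: "00"  (len 2)
step 9: "0"  (len 1)
step 10: (halted — word empty)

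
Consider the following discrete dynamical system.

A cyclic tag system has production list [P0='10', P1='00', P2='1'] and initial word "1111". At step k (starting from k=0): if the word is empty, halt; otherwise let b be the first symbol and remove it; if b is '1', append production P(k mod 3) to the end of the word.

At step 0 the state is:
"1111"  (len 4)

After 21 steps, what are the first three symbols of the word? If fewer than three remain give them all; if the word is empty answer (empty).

00

step 0: "1111"  (len 4)
step 1: "11110"  (len 5)
step 2: "111000"  (len 6)
step 3: "110001"  (len 6)
step 4: "1000110"  (len 7)
step 5: "00011000"  (len 8)
step 6: "0011000"  (len 7)
step 7: "011000"  (len 6)
step 8: "11000"  (len 5)
step 9: "10001"  (len 5)
step 10: "000110"  (len 6)
step 11: "00110"  (len 5)
step 12: "0110"  (len 4)
step 13: "110"  (len 3)
step 14: "1000"  (len 4)
step 15: "0001"  (len 4)
step 16: "001"  (len 3)
step 17: "01"  (len 2)
step 18: "1"  (len 1)
step 19: "10"  (len 2)
step 20: "000"  (len 3)
step 21: "00"  (len 2)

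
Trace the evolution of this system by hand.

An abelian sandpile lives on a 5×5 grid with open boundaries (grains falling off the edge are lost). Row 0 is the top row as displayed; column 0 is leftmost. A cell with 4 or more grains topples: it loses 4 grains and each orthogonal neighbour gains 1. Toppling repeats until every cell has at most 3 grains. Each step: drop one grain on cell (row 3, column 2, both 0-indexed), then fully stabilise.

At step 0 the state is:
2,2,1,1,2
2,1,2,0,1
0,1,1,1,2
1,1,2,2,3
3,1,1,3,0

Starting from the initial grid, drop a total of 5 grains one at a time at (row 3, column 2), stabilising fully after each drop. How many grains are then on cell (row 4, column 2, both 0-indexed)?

t=0: 2,2,1,1,2
2,1,2,0,1
0,1,1,1,2
1,1,2,2,3
3,1,1,3,0
t=1: 2,2,1,1,2
2,1,2,0,1
0,1,1,1,2
1,1,3,2,3
3,1,1,3,0
t=2: 2,2,1,1,2
2,1,2,0,1
0,1,2,1,2
1,2,0,3,3
3,1,2,3,0
t=3: 2,2,1,1,2
2,1,2,0,1
0,1,2,1,2
1,2,1,3,3
3,1,2,3,0
t=4: 2,2,1,1,2
2,1,2,0,1
0,1,2,1,2
1,2,2,3,3
3,1,2,3,0
t=5: 2,2,1,1,2
2,1,2,0,1
0,1,2,1,2
1,2,3,3,3
3,1,2,3,0

2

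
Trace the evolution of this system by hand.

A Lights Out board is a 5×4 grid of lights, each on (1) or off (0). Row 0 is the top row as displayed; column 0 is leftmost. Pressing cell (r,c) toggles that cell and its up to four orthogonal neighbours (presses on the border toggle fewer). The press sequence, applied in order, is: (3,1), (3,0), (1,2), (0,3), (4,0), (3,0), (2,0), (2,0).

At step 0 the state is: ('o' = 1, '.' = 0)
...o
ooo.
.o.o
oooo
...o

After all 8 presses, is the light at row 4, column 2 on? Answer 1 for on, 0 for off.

k=0  ...o
ooo.
.o.o
oooo
...o
k=1  ...o
ooo.
...o
...o
.o.o
k=2  ...o
ooo.
o..o
oo.o
oo.o
k=3  ..oo
o..o
o.oo
oo.o
oo.o
k=4  ....
o...
o.oo
oo.o
oo.o
k=5  ....
o...
o.oo
.o.o
...o
k=6  ....
o...
..oo
o..o
o..o
k=7  ....
....
oooo
...o
o..o
k=8  ....
o...
..oo
o..o
o..o

0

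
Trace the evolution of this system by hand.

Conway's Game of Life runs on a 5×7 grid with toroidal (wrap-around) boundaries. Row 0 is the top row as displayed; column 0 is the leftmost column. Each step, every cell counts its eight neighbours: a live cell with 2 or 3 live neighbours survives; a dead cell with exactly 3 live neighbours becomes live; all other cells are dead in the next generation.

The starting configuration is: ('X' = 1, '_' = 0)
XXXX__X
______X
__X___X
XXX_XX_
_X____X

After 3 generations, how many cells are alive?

14

t=0: XXXX__X
______X
__X___X
XXX_XX_
_X____X
t=1: _XX__XX
___X_XX
__XX__X
__XX_X_
____X__
t=2: X_XX__X
_X_X___
______X
__X__X_
_X__X_X
t=3: ___XXXX
_X_X__X
__X____
X____XX
_X__X_X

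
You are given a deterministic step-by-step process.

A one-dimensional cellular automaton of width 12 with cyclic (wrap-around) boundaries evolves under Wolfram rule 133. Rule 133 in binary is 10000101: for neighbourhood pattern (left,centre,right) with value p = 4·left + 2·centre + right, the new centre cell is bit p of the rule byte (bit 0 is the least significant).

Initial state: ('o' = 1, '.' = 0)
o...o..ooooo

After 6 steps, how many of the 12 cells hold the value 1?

5

gen 0: o...o..ooooo
gen 1: ..o.o...oooo
gen 2: ..o.o.o..oo.
gen 3: o.o.o.o.....
gen 4: o.o.o.o.ooo.
gen 5: o.o.o.o..o..
gen 6: o.o.o.o..o..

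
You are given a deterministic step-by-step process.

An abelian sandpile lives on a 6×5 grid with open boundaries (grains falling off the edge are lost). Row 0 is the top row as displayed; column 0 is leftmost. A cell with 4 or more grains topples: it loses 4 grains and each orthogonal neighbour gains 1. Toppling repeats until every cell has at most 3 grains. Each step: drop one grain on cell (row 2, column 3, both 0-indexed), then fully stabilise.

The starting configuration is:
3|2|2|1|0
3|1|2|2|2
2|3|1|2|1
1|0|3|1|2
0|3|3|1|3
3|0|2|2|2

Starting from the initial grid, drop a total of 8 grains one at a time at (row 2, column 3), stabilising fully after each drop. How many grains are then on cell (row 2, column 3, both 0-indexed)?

3

gen 0: 3|2|2|1|0
3|1|2|2|2
2|3|1|2|1
1|0|3|1|2
0|3|3|1|3
3|0|2|2|2
gen 1: 3|2|2|1|0
3|1|2|2|2
2|3|1|3|1
1|0|3|1|2
0|3|3|1|3
3|0|2|2|2
gen 2: 3|2|2|1|0
3|1|2|3|2
2|3|2|0|2
1|0|3|2|2
0|3|3|1|3
3|0|2|2|2
gen 3: 3|2|2|1|0
3|1|2|3|2
2|3|2|1|2
1|0|3|2|2
0|3|3|1|3
3|0|2|2|2
gen 4: 3|2|2|1|0
3|1|2|3|2
2|3|2|2|2
1|0|3|2|2
0|3|3|1|3
3|0|2|2|2
gen 5: 3|2|2|1|0
3|1|2|3|2
2|3|2|3|2
1|0|3|2|2
0|3|3|1|3
3|0|2|2|2
gen 6: 3|2|2|2|0
3|1|3|0|3
2|3|3|1|3
1|0|3|3|2
0|3|3|1|3
3|0|2|2|2
gen 7: 3|2|2|2|0
3|1|3|0|3
2|3|3|2|3
1|0|3|3|2
0|3|3|1|3
3|0|2|2|2
gen 8: 3|2|2|2|0
3|1|3|0|3
2|3|3|3|3
1|0|3|3|2
0|3|3|1|3
3|0|2|2|2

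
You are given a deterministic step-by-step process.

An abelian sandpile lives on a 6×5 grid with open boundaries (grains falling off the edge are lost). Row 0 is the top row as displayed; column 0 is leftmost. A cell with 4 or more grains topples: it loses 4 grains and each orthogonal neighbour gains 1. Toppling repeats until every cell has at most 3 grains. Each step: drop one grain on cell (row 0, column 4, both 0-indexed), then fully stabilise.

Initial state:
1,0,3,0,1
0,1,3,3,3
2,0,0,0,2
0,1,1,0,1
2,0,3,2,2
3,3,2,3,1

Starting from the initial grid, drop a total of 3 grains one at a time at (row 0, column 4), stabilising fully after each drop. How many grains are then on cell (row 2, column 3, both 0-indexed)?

1

step 0: 1,0,3,0,1
0,1,3,3,3
2,0,0,0,2
0,1,1,0,1
2,0,3,2,2
3,3,2,3,1
step 1: 1,0,3,0,2
0,1,3,3,3
2,0,0,0,2
0,1,1,0,1
2,0,3,2,2
3,3,2,3,1
step 2: 1,0,3,0,3
0,1,3,3,3
2,0,0,0,2
0,1,1,0,1
2,0,3,2,2
3,3,2,3,1
step 3: 1,1,0,3,1
0,2,1,1,1
2,0,1,1,3
0,1,1,0,1
2,0,3,2,2
3,3,2,3,1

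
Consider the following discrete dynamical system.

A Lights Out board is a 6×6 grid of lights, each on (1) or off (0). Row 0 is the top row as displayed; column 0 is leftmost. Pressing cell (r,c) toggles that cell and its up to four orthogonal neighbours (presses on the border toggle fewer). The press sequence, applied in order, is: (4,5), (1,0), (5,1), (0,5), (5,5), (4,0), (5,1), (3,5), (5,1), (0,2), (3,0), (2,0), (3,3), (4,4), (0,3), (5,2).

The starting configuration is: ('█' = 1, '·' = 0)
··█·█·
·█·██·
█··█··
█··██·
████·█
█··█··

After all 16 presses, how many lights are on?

17

step 0: ··█·█·
·█·██·
█··█··
█··██·
████·█
█··█··
step 1: ··█·█·
·█·██·
█··█··
█··███
█████·
█··█·█
step 2: █·█·█·
█··██·
···█··
█··███
█████·
█··█·█
step 3: █·█·█·
█··██·
···█··
█··███
█·███·
·███·█
step 4: █·█··█
█··███
···█··
█··███
█·███·
·███·█
step 5: █·█··█
█··███
···█··
█··███
█·████
·████·
step 6: █·█··█
█··███
···█··
···███
·█████
█████·
step 7: █·█··█
█··███
···█··
···███
··████
···██·
step 8: █·█··█
█··███
···█·█
···█··
··███·
···██·
step 9: █·█··█
█··███
···█·█
···█··
·████·
█████·
step 10: ██·█·█
█·████
···█·█
···█··
·████·
█████·
step 11: ██·█·█
█·████
█··█·█
██·█··
█████·
█████·
step 12: ██·█·█
··████
·█·█·█
·█·█··
█████·
█████·
step 13: ██·█·█
··████
·█···█
·██·█·
███·█·
█████·
step 14: ██·█·█
··████
·█···█
·██···
████·█
████··
step 15: ███·██
··█·██
·█···█
·██···
████·█
████··
step 16: ███·██
··█·██
·█···█
·██···
██·█·█
█·····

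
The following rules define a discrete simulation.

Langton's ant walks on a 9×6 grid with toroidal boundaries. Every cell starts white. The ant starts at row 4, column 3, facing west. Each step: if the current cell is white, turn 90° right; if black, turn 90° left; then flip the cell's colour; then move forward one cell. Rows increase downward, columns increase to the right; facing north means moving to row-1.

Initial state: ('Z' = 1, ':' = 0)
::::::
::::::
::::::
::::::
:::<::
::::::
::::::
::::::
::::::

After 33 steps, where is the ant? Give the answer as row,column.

k=0  ::::::
::::::
::::::
::::::
:::<::
::::::
::::::
::::::
::::::
k=1  ::::::
::::::
::::::
:::^::
:::Z::
::::::
::::::
::::::
::::::
k=2  ::::::
::::::
::::::
:::Z>:
:::Z::
::::::
::::::
::::::
::::::
k=3  ::::::
::::::
::::::
:::ZZ:
:::Zv:
::::::
::::::
::::::
::::::
k=4  ::::::
::::::
::::::
:::ZZ:
:::<Z:
::::::
::::::
::::::
::::::
k=5  ::::::
::::::
::::::
:::ZZ:
::::Z:
:::v::
::::::
::::::
::::::
k=6  ::::::
::::::
::::::
:::ZZ:
::::Z:
::<Z::
::::::
::::::
::::::
k=7  ::::::
::::::
::::::
:::ZZ:
::^:Z:
::ZZ::
::::::
::::::
::::::
k=8  ::::::
::::::
::::::
:::ZZ:
::Z>Z:
::ZZ::
::::::
::::::
::::::
k=9  ::::::
::::::
::::::
:::ZZ:
::ZZZ:
::Zv::
::::::
::::::
::::::
k=10  ::::::
::::::
::::::
:::ZZ:
::ZZZ:
::Z:>:
::::::
::::::
::::::
k=11  ::::::
::::::
::::::
:::ZZ:
::ZZZ:
::Z:Z:
::::v:
::::::
::::::
k=12  ::::::
::::::
::::::
:::ZZ:
::ZZZ:
::Z:Z:
:::<Z:
::::::
::::::
k=13  ::::::
::::::
::::::
:::ZZ:
::ZZZ:
::Z^Z:
:::ZZ:
::::::
::::::
k=14  ::::::
::::::
::::::
:::ZZ:
::ZZZ:
::ZZ>:
:::ZZ:
::::::
::::::
k=15  ::::::
::::::
::::::
:::ZZ:
::ZZ^:
::ZZ::
:::ZZ:
::::::
::::::
k=16  ::::::
::::::
::::::
:::ZZ:
::Z<::
::ZZ::
:::ZZ:
::::::
::::::
k=17  ::::::
::::::
::::::
:::ZZ:
::Z:::
::Zv::
:::ZZ:
::::::
::::::
k=18  ::::::
::::::
::::::
:::ZZ:
::Z:::
::Z:>:
:::ZZ:
::::::
::::::
k=19  ::::::
::::::
::::::
:::ZZ:
::Z:::
::Z:Z:
:::Zv:
::::::
::::::
k=20  ::::::
::::::
::::::
:::ZZ:
::Z:::
::Z:Z:
:::Z:>
::::::
::::::
k=21  ::::::
::::::
::::::
:::ZZ:
::Z:::
::Z:Z:
:::Z:Z
:::::v
::::::
k=22  ::::::
::::::
::::::
:::ZZ:
::Z:::
::Z:Z:
:::Z:Z
::::<Z
::::::
k=23  ::::::
::::::
::::::
:::ZZ:
::Z:::
::Z:Z:
:::Z^Z
::::ZZ
::::::
k=24  ::::::
::::::
::::::
:::ZZ:
::Z:::
::Z:Z:
:::ZZ>
::::ZZ
::::::
k=25  ::::::
::::::
::::::
:::ZZ:
::Z:::
::Z:Z^
:::ZZ:
::::ZZ
::::::
k=26  ::::::
::::::
::::::
:::ZZ:
::Z:::
>:Z:ZZ
:::ZZ:
::::ZZ
::::::
k=27  ::::::
::::::
::::::
:::ZZ:
::Z:::
Z:Z:ZZ
v::ZZ:
::::ZZ
::::::
k=28  ::::::
::::::
::::::
:::ZZ:
::Z:::
Z:Z:ZZ
Z::ZZ<
::::ZZ
::::::
k=29  ::::::
::::::
::::::
:::ZZ:
::Z:::
Z:Z:Z^
Z::ZZZ
::::ZZ
::::::
k=30  ::::::
::::::
::::::
:::ZZ:
::Z:::
Z:Z:<:
Z::ZZZ
::::ZZ
::::::
k=31  ::::::
::::::
::::::
:::ZZ:
::Z:::
Z:Z:::
Z::ZvZ
::::ZZ
::::::
k=32  ::::::
::::::
::::::
:::ZZ:
::Z:::
Z:Z:::
Z::Z:>
::::ZZ
::::::
k=33  ::::::
::::::
::::::
:::ZZ:
::Z:::
Z:Z::^
Z::Z::
::::ZZ
::::::

5,5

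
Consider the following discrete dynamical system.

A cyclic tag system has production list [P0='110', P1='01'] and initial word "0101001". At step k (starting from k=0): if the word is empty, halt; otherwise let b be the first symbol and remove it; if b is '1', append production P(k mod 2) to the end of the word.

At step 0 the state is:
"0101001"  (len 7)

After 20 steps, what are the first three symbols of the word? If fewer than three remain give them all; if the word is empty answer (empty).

011

[0] "0101001"  (len 7)
[1] "101001"  (len 6)
[2] "0100101"  (len 7)
[3] "100101"  (len 6)
[4] "0010101"  (len 7)
[5] "010101"  (len 6)
[6] "10101"  (len 5)
[7] "0101110"  (len 7)
[8] "101110"  (len 6)
[9] "01110110"  (len 8)
[10] "1110110"  (len 7)
[11] "110110110"  (len 9)
[12] "1011011001"  (len 10)
[13] "011011001110"  (len 12)
[14] "11011001110"  (len 11)
[15] "1011001110110"  (len 13)
[16] "01100111011001"  (len 14)
[17] "1100111011001"  (len 13)
[18] "10011101100101"  (len 14)
[19] "0011101100101110"  (len 16)
[20] "011101100101110"  (len 15)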